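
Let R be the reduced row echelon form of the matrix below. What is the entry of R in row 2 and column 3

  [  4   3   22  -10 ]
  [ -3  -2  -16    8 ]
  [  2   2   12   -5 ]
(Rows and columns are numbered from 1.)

2

R1 := 1/4·R1
  [  1  3/4  11/2  -5/2 ]
  [ -3   -2   -16     8 ]
  [  2    2    12    -5 ]
R2 := R2 + 3·R1
  [ 1  3/4  11/2  -5/2 ]
  [ 0  1/4   1/2   1/2 ]
  [ 2    2    12    -5 ]
R3 := R3 − 2·R1
  [ 1  3/4  11/2  -5/2 ]
  [ 0  1/4   1/2   1/2 ]
  [ 0  1/2     1     0 ]
R2 := 4·R2
  [ 1  3/4  11/2  -5/2 ]
  [ 0    1     2     2 ]
  [ 0  1/2     1     0 ]
R3 := R3 − 1/2·R2
  [ 1  3/4  11/2  -5/2 ]
  [ 0    1     2     2 ]
  [ 0    0     0    -1 ]
R3 := -1·R3
  [ 1  3/4  11/2  -5/2 ]
  [ 0    1     2     2 ]
  [ 0    0     0     1 ]
R2 := R2 − 2·R3
  [ 1  3/4  11/2  -5/2 ]
  [ 0    1     2     0 ]
  [ 0    0     0     1 ]
R1 := R1 + 5/2·R3
  [ 1  3/4  11/2  0 ]
  [ 0    1     2  0 ]
  [ 0    0     0  1 ]
R1 := R1 − 3/4·R2
  [ 1  0  4  0 ]
  [ 0  1  2  0 ]
  [ 0  0  0  1 ]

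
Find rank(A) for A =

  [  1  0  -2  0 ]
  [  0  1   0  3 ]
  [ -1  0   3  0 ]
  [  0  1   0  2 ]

Add R1 to R3.
  [ 1  0  -2  0 ]
  [ 0  1   0  3 ]
  [ 0  0   1  0 ]
  [ 0  1   0  2 ]
Subtract R2 from R4.
  [ 1  0  -2   0 ]
  [ 0  1   0   3 ]
  [ 0  0   1   0 ]
  [ 0  0   0  -1 ]
Multiply R4 by -1.
  [ 1  0  -2  0 ]
  [ 0  1   0  3 ]
  [ 0  0   1  0 ]
  [ 0  0   0  1 ]
Subtract 3 times R4 from R2.
  [ 1  0  -2  0 ]
  [ 0  1   0  0 ]
  [ 0  0   1  0 ]
  [ 0  0   0  1 ]
Add 2 times R3 to R1.
  [ 1  0  0  0 ]
  [ 0  1  0  0 ]
  [ 0  0  1  0 ]
  [ 0  0  0  1 ]
The reduced form has 4 nonzero rows.

rank = 4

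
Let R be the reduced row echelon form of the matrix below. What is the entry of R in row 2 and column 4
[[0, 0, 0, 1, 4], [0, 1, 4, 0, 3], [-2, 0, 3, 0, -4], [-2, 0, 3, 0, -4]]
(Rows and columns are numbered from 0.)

4

ρ1 ↔ ρ3
  [ -2  0  3  0  -4 ]
  [  0  1  4  0   3 ]
  [  0  0  0  1   4 ]
  [ -2  0  3  0  -4 ]
ρ1 := -1/2·ρ1
  [  1  0  -3/2  0   2 ]
  [  0  1     4  0   3 ]
  [  0  0     0  1   4 ]
  [ -2  0     3  0  -4 ]
ρ4 := ρ4 + 2·ρ1
  [ 1  0  -3/2  0  2 ]
  [ 0  1     4  0  3 ]
  [ 0  0     0  1  4 ]
  [ 0  0     0  0  0 ]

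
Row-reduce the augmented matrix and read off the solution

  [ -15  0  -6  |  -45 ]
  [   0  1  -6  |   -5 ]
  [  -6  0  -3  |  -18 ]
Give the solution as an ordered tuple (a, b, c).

(3, -5, 0)

ρ1 → -1/15·ρ1
  [  1  0  2/5  |    3 ]
  [  0  1   -6  |   -5 ]
  [ -6  0   -3  |  -18 ]
ρ3 → ρ3 + 6·ρ1
  [ 1  0   2/5  |   3 ]
  [ 0  1    -6  |  -5 ]
  [ 0  0  -3/5  |   0 ]
ρ3 → -5/3·ρ3
  [ 1  0  2/5  |   3 ]
  [ 0  1   -6  |  -5 ]
  [ 0  0    1  |   0 ]
ρ2 → ρ2 + 6·ρ3
  [ 1  0  2/5  |   3 ]
  [ 0  1    0  |  -5 ]
  [ 0  0    1  |   0 ]
ρ1 → ρ1 − 2/5·ρ3
  [ 1  0  0  |   3 ]
  [ 0  1  0  |  -5 ]
  [ 0  0  1  |   0 ]
Reading off the last column: a = 3, b = -5, c = 0.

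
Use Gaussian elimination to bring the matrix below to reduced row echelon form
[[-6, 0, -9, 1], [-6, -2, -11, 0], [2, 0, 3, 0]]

ρ1 -> -1/6·ρ1
  [  1   0  3/2  -1/6 ]
  [ -6  -2  -11     0 ]
  [  2   0    3     0 ]
ρ2 -> ρ2 + 6·ρ1
  [ 1   0  3/2  -1/6 ]
  [ 0  -2   -2    -1 ]
  [ 2   0    3     0 ]
ρ3 -> ρ3 − 2·ρ1
  [ 1   0  3/2  -1/6 ]
  [ 0  -2   -2    -1 ]
  [ 0   0    0   1/3 ]
ρ2 -> -1/2·ρ2
  [ 1  0  3/2  -1/6 ]
  [ 0  1    1   1/2 ]
  [ 0  0    0   1/3 ]
ρ3 -> 3·ρ3
  [ 1  0  3/2  -1/6 ]
  [ 0  1    1   1/2 ]
  [ 0  0    0     1 ]
ρ2 -> ρ2 − 1/2·ρ3
  [ 1  0  3/2  -1/6 ]
  [ 0  1    1     0 ]
  [ 0  0    0     1 ]
ρ1 -> ρ1 + 1/6·ρ3
  [ 1  0  3/2  0 ]
  [ 0  1    1  0 ]
  [ 0  0    0  1 ]

[[1, 0, 3/2, 0], [0, 1, 1, 0], [0, 0, 0, 1]]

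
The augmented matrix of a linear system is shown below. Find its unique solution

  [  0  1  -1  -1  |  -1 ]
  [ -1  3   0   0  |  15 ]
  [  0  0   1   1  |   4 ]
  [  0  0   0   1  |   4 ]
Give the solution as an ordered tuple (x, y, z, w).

r1 <-> r2
r1 := -1·r1
r3 := r3 − r4
r2 := r2 + r4
r2 := r2 + r3
r1 := r1 + 3·r2
Reading off the last column: x = -6, y = 3, z = 0, w = 4.

(-6, 3, 0, 4)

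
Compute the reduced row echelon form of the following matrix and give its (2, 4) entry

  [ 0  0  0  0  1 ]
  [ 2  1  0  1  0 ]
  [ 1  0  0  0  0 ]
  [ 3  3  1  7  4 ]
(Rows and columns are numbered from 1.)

1

R1 <-> R2
  [ 2  1  0  1  0 ]
  [ 0  0  0  0  1 ]
  [ 1  0  0  0  0 ]
  [ 3  3  1  7  4 ]
R1 → 1/2·R1
  [ 1  1/2  0  1/2  0 ]
  [ 0    0  0    0  1 ]
  [ 1    0  0    0  0 ]
  [ 3    3  1    7  4 ]
R3 → R3 − R1
  [ 1   1/2  0   1/2  0 ]
  [ 0     0  0     0  1 ]
  [ 0  -1/2  0  -1/2  0 ]
  [ 3     3  1     7  4 ]
R4 → R4 − 3·R1
  [ 1   1/2  0   1/2  0 ]
  [ 0     0  0     0  1 ]
  [ 0  -1/2  0  -1/2  0 ]
  [ 0   3/2  1  11/2  4 ]
R2 <-> R3
  [ 1   1/2  0   1/2  0 ]
  [ 0  -1/2  0  -1/2  0 ]
  [ 0     0  0     0  1 ]
  [ 0   3/2  1  11/2  4 ]
R2 → -2·R2
  [ 1  1/2  0   1/2  0 ]
  [ 0    1  0     1  0 ]
  [ 0    0  0     0  1 ]
  [ 0  3/2  1  11/2  4 ]
R4 → R4 − 3/2·R2
  [ 1  1/2  0  1/2  0 ]
  [ 0    1  0    1  0 ]
  [ 0    0  0    0  1 ]
  [ 0    0  1    4  4 ]
R3 <-> R4
  [ 1  1/2  0  1/2  0 ]
  [ 0    1  0    1  0 ]
  [ 0    0  1    4  4 ]
  [ 0    0  0    0  1 ]
R3 → R3 − 4·R4
  [ 1  1/2  0  1/2  0 ]
  [ 0    1  0    1  0 ]
  [ 0    0  1    4  0 ]
  [ 0    0  0    0  1 ]
R1 → R1 − 1/2·R2
  [ 1  0  0  0  0 ]
  [ 0  1  0  1  0 ]
  [ 0  0  1  4  0 ]
  [ 0  0  0  0  1 ]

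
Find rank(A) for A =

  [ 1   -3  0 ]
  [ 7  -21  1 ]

rank = 2

ρ2 → ρ2 − 7·ρ1
  [ 1  -3  0 ]
  [ 0   0  1 ]
The reduced form has 2 nonzero rows.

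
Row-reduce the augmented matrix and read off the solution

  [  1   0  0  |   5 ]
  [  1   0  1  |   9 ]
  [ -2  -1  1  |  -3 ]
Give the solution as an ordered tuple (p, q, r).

(5, -3, 4)

ρ2 -> ρ2 − ρ1
  [  1   0  0  |   5 ]
  [  0   0  1  |   4 ]
  [ -2  -1  1  |  -3 ]
ρ3 -> ρ3 + 2·ρ1
  [ 1   0  0  |  5 ]
  [ 0   0  1  |  4 ]
  [ 0  -1  1  |  7 ]
ρ2 ↔ ρ3
  [ 1   0  0  |  5 ]
  [ 0  -1  1  |  7 ]
  [ 0   0  1  |  4 ]
ρ2 -> -1·ρ2
  [ 1  0   0  |   5 ]
  [ 0  1  -1  |  -7 ]
  [ 0  0   1  |   4 ]
ρ2 -> ρ2 + ρ3
  [ 1  0  0  |   5 ]
  [ 0  1  0  |  -3 ]
  [ 0  0  1  |   4 ]
Reading off the last column: p = 5, q = -3, r = 4.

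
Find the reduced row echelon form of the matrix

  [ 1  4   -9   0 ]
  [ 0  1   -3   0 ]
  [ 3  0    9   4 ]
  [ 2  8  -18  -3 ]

R3 -> R3 − 3·R1
  [ 1    4   -9   0 ]
  [ 0    1   -3   0 ]
  [ 0  -12   36   4 ]
  [ 2    8  -18  -3 ]
R4 -> R4 − 2·R1
  [ 1    4  -9   0 ]
  [ 0    1  -3   0 ]
  [ 0  -12  36   4 ]
  [ 0    0   0  -3 ]
R3 -> R3 + 12·R2
  [ 1  4  -9   0 ]
  [ 0  1  -3   0 ]
  [ 0  0   0   4 ]
  [ 0  0   0  -3 ]
R3 -> 1/4·R3
  [ 1  4  -9   0 ]
  [ 0  1  -3   0 ]
  [ 0  0   0   1 ]
  [ 0  0   0  -3 ]
R4 -> R4 + 3·R3
  [ 1  4  -9  0 ]
  [ 0  1  -3  0 ]
  [ 0  0   0  1 ]
  [ 0  0   0  0 ]
R1 -> R1 − 4·R2
  [ 1  0   3  0 ]
  [ 0  1  -3  0 ]
  [ 0  0   0  1 ]
  [ 0  0   0  0 ]

[[1, 0, 3, 0], [0, 1, -3, 0], [0, 0, 0, 1], [0, 0, 0, 0]]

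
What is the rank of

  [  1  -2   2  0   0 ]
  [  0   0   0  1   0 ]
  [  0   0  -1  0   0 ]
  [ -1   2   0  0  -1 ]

R4 -> R4 + R1
  [ 1  -2   2  0   0 ]
  [ 0   0   0  1   0 ]
  [ 0   0  -1  0   0 ]
  [ 0   0   2  0  -1 ]
R2 ↔ R3
  [ 1  -2   2  0   0 ]
  [ 0   0  -1  0   0 ]
  [ 0   0   0  1   0 ]
  [ 0   0   2  0  -1 ]
R2 -> -1·R2
  [ 1  -2  2  0   0 ]
  [ 0   0  1  0   0 ]
  [ 0   0  0  1   0 ]
  [ 0   0  2  0  -1 ]
R4 -> R4 − 2·R2
  [ 1  -2  2  0   0 ]
  [ 0   0  1  0   0 ]
  [ 0   0  0  1   0 ]
  [ 0   0  0  0  -1 ]
R4 -> -1·R4
  [ 1  -2  2  0  0 ]
  [ 0   0  1  0  0 ]
  [ 0   0  0  1  0 ]
  [ 0   0  0  0  1 ]
R1 -> R1 − 2·R2
  [ 1  -2  0  0  0 ]
  [ 0   0  1  0  0 ]
  [ 0   0  0  1  0 ]
  [ 0   0  0  0  1 ]
The reduced form has 4 nonzero rows.

rank = 4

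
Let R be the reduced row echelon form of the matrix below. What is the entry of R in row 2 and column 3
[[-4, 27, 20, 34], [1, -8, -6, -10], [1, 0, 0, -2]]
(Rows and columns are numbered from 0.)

4

ρ1 -> -1/4·ρ1
  [ 1  -27/4  -5  -17/2 ]
  [ 1     -8  -6    -10 ]
  [ 1      0   0     -2 ]
ρ2 -> ρ2 − ρ1
  [ 1  -27/4  -5  -17/2 ]
  [ 0   -5/4  -1   -3/2 ]
  [ 1      0   0     -2 ]
ρ3 -> ρ3 − ρ1
  [ 1  -27/4  -5  -17/2 ]
  [ 0   -5/4  -1   -3/2 ]
  [ 0   27/4   5   13/2 ]
ρ2 -> -4/5·ρ2
  [ 1  -27/4   -5  -17/2 ]
  [ 0      1  4/5    6/5 ]
  [ 0   27/4    5   13/2 ]
ρ3 -> ρ3 − 27/4·ρ2
  [ 1  -27/4    -5  -17/2 ]
  [ 0      1   4/5    6/5 ]
  [ 0      0  -2/5   -8/5 ]
ρ3 -> -5/2·ρ3
  [ 1  -27/4   -5  -17/2 ]
  [ 0      1  4/5    6/5 ]
  [ 0      0    1      4 ]
ρ2 -> ρ2 − 4/5·ρ3
  [ 1  -27/4  -5  -17/2 ]
  [ 0      1   0     -2 ]
  [ 0      0   1      4 ]
ρ1 -> ρ1 + 5·ρ3
  [ 1  -27/4  0  23/2 ]
  [ 0      1  0    -2 ]
  [ 0      0  1     4 ]
ρ1 -> ρ1 + 27/4·ρ2
  [ 1  0  0  -2 ]
  [ 0  1  0  -2 ]
  [ 0  0  1   4 ]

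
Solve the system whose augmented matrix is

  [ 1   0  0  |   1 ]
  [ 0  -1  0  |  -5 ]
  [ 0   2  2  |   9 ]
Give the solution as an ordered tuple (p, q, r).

R2 -> -1·R2
  [ 1  0  0  |  1 ]
  [ 0  1  0  |  5 ]
  [ 0  2  2  |  9 ]
R3 -> R3 − 2·R2
  [ 1  0  0  |   1 ]
  [ 0  1  0  |   5 ]
  [ 0  0  2  |  -1 ]
R3 -> 1/2·R3
  [ 1  0  0  |     1 ]
  [ 0  1  0  |     5 ]
  [ 0  0  1  |  -1/2 ]
Reading off the last column: p = 1, q = 5, r = -1/2.

(1, 5, -1/2)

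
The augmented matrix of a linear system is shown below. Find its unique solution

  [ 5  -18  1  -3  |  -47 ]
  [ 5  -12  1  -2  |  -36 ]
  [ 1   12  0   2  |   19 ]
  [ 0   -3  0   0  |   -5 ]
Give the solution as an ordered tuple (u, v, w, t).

(-3, 5/3, 1, 1)

ρ1 ← 1/5·ρ1
ρ2 ← ρ2 − 5·ρ1
ρ3 ← ρ3 − ρ1
ρ2 ← 1/6·ρ2
ρ3 ← ρ3 − 78/5·ρ2
ρ4 ← ρ4 + 3·ρ2
ρ3 ← -5·ρ3
ρ4 ← 2·ρ4
ρ2 ← ρ2 − 1/6·ρ4
ρ1 ← ρ1 + 3/5·ρ4
ρ1 ← ρ1 − 1/5·ρ3
ρ1 ← ρ1 + 18/5·ρ2
Reading off the last column: u = -3, v = 5/3, w = 1, t = 1.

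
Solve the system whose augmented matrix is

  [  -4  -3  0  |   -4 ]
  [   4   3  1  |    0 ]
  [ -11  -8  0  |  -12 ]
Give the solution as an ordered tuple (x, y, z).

R1 ← -1/4·R1
  [   1  3/4  0  |    1 ]
  [   4    3  1  |    0 ]
  [ -11   -8  0  |  -12 ]
R2 ← R2 − 4·R1
  [   1  3/4  0  |    1 ]
  [   0    0  1  |   -4 ]
  [ -11   -8  0  |  -12 ]
R3 ← R3 + 11·R1
  [ 1  3/4  0  |   1 ]
  [ 0    0  1  |  -4 ]
  [ 0  1/4  0  |  -1 ]
R2 ↔ R3
  [ 1  3/4  0  |   1 ]
  [ 0  1/4  0  |  -1 ]
  [ 0    0  1  |  -4 ]
R2 ← 4·R2
  [ 1  3/4  0  |   1 ]
  [ 0    1  0  |  -4 ]
  [ 0    0  1  |  -4 ]
R1 ← R1 − 3/4·R2
  [ 1  0  0  |   4 ]
  [ 0  1  0  |  -4 ]
  [ 0  0  1  |  -4 ]
Reading off the last column: x = 4, y = -4, z = -4.

(4, -4, -4)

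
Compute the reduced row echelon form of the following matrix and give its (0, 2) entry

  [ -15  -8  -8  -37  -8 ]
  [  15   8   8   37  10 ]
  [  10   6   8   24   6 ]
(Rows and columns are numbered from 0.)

ρ1 ← -1/15·ρ1
  [  1  8/15  8/15  37/15  8/15 ]
  [ 15     8     8     37    10 ]
  [ 10     6     8     24     6 ]
ρ2 ← ρ2 − 15·ρ1
  [  1  8/15  8/15  37/15  8/15 ]
  [  0     0     0      0     2 ]
  [ 10     6     8     24     6 ]
ρ3 ← ρ3 − 10·ρ1
  [ 1  8/15  8/15  37/15  8/15 ]
  [ 0     0     0      0     2 ]
  [ 0   2/3   8/3   -2/3   2/3 ]
ρ2 <-> ρ3
  [ 1  8/15  8/15  37/15  8/15 ]
  [ 0   2/3   8/3   -2/3   2/3 ]
  [ 0     0     0      0     2 ]
ρ2 ← 3/2·ρ2
  [ 1  8/15  8/15  37/15  8/15 ]
  [ 0     1     4     -1     1 ]
  [ 0     0     0      0     2 ]
ρ3 ← 1/2·ρ3
  [ 1  8/15  8/15  37/15  8/15 ]
  [ 0     1     4     -1     1 ]
  [ 0     0     0      0     1 ]
ρ2 ← ρ2 − ρ3
  [ 1  8/15  8/15  37/15  8/15 ]
  [ 0     1     4     -1     0 ]
  [ 0     0     0      0     1 ]
ρ1 ← ρ1 − 8/15·ρ3
  [ 1  8/15  8/15  37/15  0 ]
  [ 0     1     4     -1  0 ]
  [ 0     0     0      0  1 ]
ρ1 ← ρ1 − 8/15·ρ2
  [ 1  0  -8/5   3  0 ]
  [ 0  1     4  -1  0 ]
  [ 0  0     0   0  1 ]

-8/5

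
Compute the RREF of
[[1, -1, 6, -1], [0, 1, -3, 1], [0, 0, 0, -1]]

[[1, 0, 3, 0], [0, 1, -3, 0], [0, 0, 0, 1]]

r3 -> -1·r3
  [ 1  -1   6  -1 ]
  [ 0   1  -3   1 ]
  [ 0   0   0   1 ]
r2 -> r2 − r3
  [ 1  -1   6  -1 ]
  [ 0   1  -3   0 ]
  [ 0   0   0   1 ]
r1 -> r1 + r3
  [ 1  -1   6  0 ]
  [ 0   1  -3  0 ]
  [ 0   0   0  1 ]
r1 -> r1 + r2
  [ 1  0   3  0 ]
  [ 0  1  -3  0 ]
  [ 0  0   0  1 ]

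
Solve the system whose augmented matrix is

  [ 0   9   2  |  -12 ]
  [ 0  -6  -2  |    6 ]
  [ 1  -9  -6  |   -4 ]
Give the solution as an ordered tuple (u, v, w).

R1 <=> R3
  [ 1  -9  -6  |   -4 ]
  [ 0  -6  -2  |    6 ]
  [ 0   9   2  |  -12 ]
R2 → -1/6·R2
  [ 1  -9   -6  |   -4 ]
  [ 0   1  1/3  |   -1 ]
  [ 0   9    2  |  -12 ]
R3 → R3 − 9·R2
  [ 1  -9   -6  |  -4 ]
  [ 0   1  1/3  |  -1 ]
  [ 0   0   -1  |  -3 ]
R3 → -1·R3
  [ 1  -9   -6  |  -4 ]
  [ 0   1  1/3  |  -1 ]
  [ 0   0    1  |   3 ]
R2 → R2 − 1/3·R3
  [ 1  -9  -6  |  -4 ]
  [ 0   1   0  |  -2 ]
  [ 0   0   1  |   3 ]
R1 → R1 + 6·R3
  [ 1  -9  0  |  14 ]
  [ 0   1  0  |  -2 ]
  [ 0   0  1  |   3 ]
R1 → R1 + 9·R2
  [ 1  0  0  |  -4 ]
  [ 0  1  0  |  -2 ]
  [ 0  0  1  |   3 ]
Reading off the last column: u = -4, v = -2, w = 3.

(-4, -2, 3)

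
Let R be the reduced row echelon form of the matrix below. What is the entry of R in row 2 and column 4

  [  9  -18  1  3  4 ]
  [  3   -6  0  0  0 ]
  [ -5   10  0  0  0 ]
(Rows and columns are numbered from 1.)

ρ1 → 1/9·ρ1
  [  1  -2  1/9  1/3  4/9 ]
  [  3  -6    0    0    0 ]
  [ -5  10    0    0    0 ]
ρ2 → ρ2 − 3·ρ1
  [  1  -2   1/9  1/3   4/9 ]
  [  0   0  -1/3   -1  -4/3 ]
  [ -5  10     0    0     0 ]
ρ3 → ρ3 + 5·ρ1
  [ 1  -2   1/9  1/3   4/9 ]
  [ 0   0  -1/3   -1  -4/3 ]
  [ 0   0   5/9  5/3  20/9 ]
ρ2 → -3·ρ2
  [ 1  -2  1/9  1/3   4/9 ]
  [ 0   0    1    3     4 ]
  [ 0   0  5/9  5/3  20/9 ]
ρ3 → ρ3 − 5/9·ρ2
  [ 1  -2  1/9  1/3  4/9 ]
  [ 0   0    1    3    4 ]
  [ 0   0    0    0    0 ]
ρ1 → ρ1 − 1/9·ρ2
  [ 1  -2  0  0  0 ]
  [ 0   0  1  3  4 ]
  [ 0   0  0  0  0 ]

3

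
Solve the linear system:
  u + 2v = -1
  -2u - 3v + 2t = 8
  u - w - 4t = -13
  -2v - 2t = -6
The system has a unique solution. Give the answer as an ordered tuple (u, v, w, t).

Form the augmented matrix and row-reduce:
  [  1   2   0   0  |   -1 ]
  [ -2  -3   0   2  |    8 ]
  [  1   0  -1  -4  |  -13 ]
  [  0  -2   0  -2  |   -6 ]
Add 2 times r1 to r2.
  [ 1   2   0   0  |   -1 ]
  [ 0   1   0   2  |    6 ]
  [ 1   0  -1  -4  |  -13 ]
  [ 0  -2   0  -2  |   -6 ]
Subtract r1 from r3.
  [ 1   2   0   0  |   -1 ]
  [ 0   1   0   2  |    6 ]
  [ 0  -2  -1  -4  |  -12 ]
  [ 0  -2   0  -2  |   -6 ]
Add 2 times r2 to r3.
  [ 1   2   0   0  |  -1 ]
  [ 0   1   0   2  |   6 ]
  [ 0   0  -1   0  |   0 ]
  [ 0  -2   0  -2  |  -6 ]
Add 2 times r2 to r4.
  [ 1  2   0  0  |  -1 ]
  [ 0  1   0  2  |   6 ]
  [ 0  0  -1  0  |   0 ]
  [ 0  0   0  2  |   6 ]
Multiply r3 by -1.
  [ 1  2  0  0  |  -1 ]
  [ 0  1  0  2  |   6 ]
  [ 0  0  1  0  |   0 ]
  [ 0  0  0  2  |   6 ]
Multiply r4 by 1/2.
  [ 1  2  0  0  |  -1 ]
  [ 0  1  0  2  |   6 ]
  [ 0  0  1  0  |   0 ]
  [ 0  0  0  1  |   3 ]
Subtract 2 times r4 from r2.
  [ 1  2  0  0  |  -1 ]
  [ 0  1  0  0  |   0 ]
  [ 0  0  1  0  |   0 ]
  [ 0  0  0  1  |   3 ]
Subtract 2 times r2 from r1.
  [ 1  0  0  0  |  -1 ]
  [ 0  1  0  0  |   0 ]
  [ 0  0  1  0  |   0 ]
  [ 0  0  0  1  |   3 ]
Reading off the last column: u = -1, v = 0, w = 0, t = 3.

(-1, 0, 0, 3)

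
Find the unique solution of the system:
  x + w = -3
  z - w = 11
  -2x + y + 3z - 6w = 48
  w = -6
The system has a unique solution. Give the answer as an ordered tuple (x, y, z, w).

(3, 3, 5, -6)

Form the augmented matrix and row-reduce:
  [  1  0  0   1  |  -3 ]
  [  0  0  1  -1  |  11 ]
  [ -2  1  3  -6  |  48 ]
  [  0  0  0   1  |  -6 ]
R3 -> R3 + 2·R1
  [ 1  0  0   1  |  -3 ]
  [ 0  0  1  -1  |  11 ]
  [ 0  1  3  -4  |  42 ]
  [ 0  0  0   1  |  -6 ]
R2 <-> R3
  [ 1  0  0   1  |  -3 ]
  [ 0  1  3  -4  |  42 ]
  [ 0  0  1  -1  |  11 ]
  [ 0  0  0   1  |  -6 ]
R3 -> R3 + R4
  [ 1  0  0   1  |  -3 ]
  [ 0  1  3  -4  |  42 ]
  [ 0  0  1   0  |   5 ]
  [ 0  0  0   1  |  -6 ]
R2 -> R2 + 4·R4
  [ 1  0  0  1  |  -3 ]
  [ 0  1  3  0  |  18 ]
  [ 0  0  1  0  |   5 ]
  [ 0  0  0  1  |  -6 ]
R1 -> R1 − R4
  [ 1  0  0  0  |   3 ]
  [ 0  1  3  0  |  18 ]
  [ 0  0  1  0  |   5 ]
  [ 0  0  0  1  |  -6 ]
R2 -> R2 − 3·R3
  [ 1  0  0  0  |   3 ]
  [ 0  1  0  0  |   3 ]
  [ 0  0  1  0  |   5 ]
  [ 0  0  0  1  |  -6 ]
Reading off the last column: x = 3, y = 3, z = 5, w = -6.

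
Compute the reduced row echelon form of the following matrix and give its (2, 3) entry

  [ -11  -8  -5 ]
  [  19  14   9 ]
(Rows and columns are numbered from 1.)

r1 -> -1/11·r1
  [  1  8/11  5/11 ]
  [ 19    14     9 ]
r2 -> r2 − 19·r1
  [ 1  8/11  5/11 ]
  [ 0  2/11  4/11 ]
r2 -> 11/2·r2
  [ 1  8/11  5/11 ]
  [ 0     1     2 ]
r1 -> r1 − 8/11·r2
  [ 1  0  -1 ]
  [ 0  1   2 ]

2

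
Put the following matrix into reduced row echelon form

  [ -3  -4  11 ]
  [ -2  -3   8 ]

Multiply ρ1 by -1/3.
  [  1  4/3  -11/3 ]
  [ -2   -3      8 ]
Add 2 times ρ1 to ρ2.
  [ 1   4/3  -11/3 ]
  [ 0  -1/3    2/3 ]
Multiply ρ2 by -3.
  [ 1  4/3  -11/3 ]
  [ 0    1     -2 ]
Subtract 4/3 times ρ2 from ρ1.
  [ 1  0  -1 ]
  [ 0  1  -2 ]

[[1, 0, -1], [0, 1, -2]]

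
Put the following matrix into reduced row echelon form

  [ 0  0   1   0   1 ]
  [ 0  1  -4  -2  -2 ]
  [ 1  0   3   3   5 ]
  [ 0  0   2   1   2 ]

[[1, 0, 0, 0, 2], [0, 1, 0, 0, 2], [0, 0, 1, 0, 1], [0, 0, 0, 1, 0]]

R1 <-> R3
  [ 1  0   3   3   5 ]
  [ 0  1  -4  -2  -2 ]
  [ 0  0   1   0   1 ]
  [ 0  0   2   1   2 ]
R4 → R4 − 2·R3
  [ 1  0   3   3   5 ]
  [ 0  1  -4  -2  -2 ]
  [ 0  0   1   0   1 ]
  [ 0  0   0   1   0 ]
R2 → R2 + 2·R4
  [ 1  0   3  3   5 ]
  [ 0  1  -4  0  -2 ]
  [ 0  0   1  0   1 ]
  [ 0  0   0  1   0 ]
R1 → R1 − 3·R4
  [ 1  0   3  0   5 ]
  [ 0  1  -4  0  -2 ]
  [ 0  0   1  0   1 ]
  [ 0  0   0  1   0 ]
R2 → R2 + 4·R3
  [ 1  0  3  0  5 ]
  [ 0  1  0  0  2 ]
  [ 0  0  1  0  1 ]
  [ 0  0  0  1  0 ]
R1 → R1 − 3·R3
  [ 1  0  0  0  2 ]
  [ 0  1  0  0  2 ]
  [ 0  0  1  0  1 ]
  [ 0  0  0  1  0 ]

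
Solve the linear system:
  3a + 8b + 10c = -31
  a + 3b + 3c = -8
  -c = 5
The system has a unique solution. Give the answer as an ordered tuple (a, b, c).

Form the augmented matrix and row-reduce:
  [ 3  8  10  |  -31 ]
  [ 1  3   3  |   -8 ]
  [ 0  0  -1  |    5 ]
r1 -> 1/3·r1
  [ 1  8/3  10/3  |  -31/3 ]
  [ 1    3     3  |     -8 ]
  [ 0    0    -1  |      5 ]
r2 -> r2 − r1
  [ 1  8/3  10/3  |  -31/3 ]
  [ 0  1/3  -1/3  |    7/3 ]
  [ 0    0    -1  |      5 ]
r2 -> 3·r2
  [ 1  8/3  10/3  |  -31/3 ]
  [ 0    1    -1  |      7 ]
  [ 0    0    -1  |      5 ]
r3 -> -1·r3
  [ 1  8/3  10/3  |  -31/3 ]
  [ 0    1    -1  |      7 ]
  [ 0    0     1  |     -5 ]
r2 -> r2 + r3
  [ 1  8/3  10/3  |  -31/3 ]
  [ 0    1     0  |      2 ]
  [ 0    0     1  |     -5 ]
r1 -> r1 − 10/3·r3
  [ 1  8/3  0  |  19/3 ]
  [ 0    1  0  |     2 ]
  [ 0    0  1  |    -5 ]
r1 -> r1 − 8/3·r2
  [ 1  0  0  |   1 ]
  [ 0  1  0  |   2 ]
  [ 0  0  1  |  -5 ]
Reading off the last column: a = 1, b = 2, c = -5.

(1, 2, -5)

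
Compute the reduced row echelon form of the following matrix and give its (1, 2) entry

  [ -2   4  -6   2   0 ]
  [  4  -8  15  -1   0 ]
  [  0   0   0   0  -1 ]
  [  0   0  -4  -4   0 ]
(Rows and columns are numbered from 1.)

-2

R1 := -1/2·R1
R2 := R2 − 4·R1
R2 := 1/3·R2
R4 := R4 + 4·R2
R3 := -1·R3
R1 := R1 − 3·R2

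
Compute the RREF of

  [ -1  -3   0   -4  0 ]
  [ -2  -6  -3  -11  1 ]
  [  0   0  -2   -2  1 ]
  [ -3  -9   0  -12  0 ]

[[1, 3, 0, 4, 0], [0, 0, 1, 1, 0], [0, 0, 0, 0, 1], [0, 0, 0, 0, 0]]

Multiply r1 by -1.
  [  1   3   0    4  0 ]
  [ -2  -6  -3  -11  1 ]
  [  0   0  -2   -2  1 ]
  [ -3  -9   0  -12  0 ]
Add 2 times r1 to r2.
  [  1   3   0    4  0 ]
  [  0   0  -3   -3  1 ]
  [  0   0  -2   -2  1 ]
  [ -3  -9   0  -12  0 ]
Add 3 times r1 to r4.
  [ 1  3   0   4  0 ]
  [ 0  0  -3  -3  1 ]
  [ 0  0  -2  -2  1 ]
  [ 0  0   0   0  0 ]
Multiply r2 by -1/3.
  [ 1  3   0   4     0 ]
  [ 0  0   1   1  -1/3 ]
  [ 0  0  -2  -2     1 ]
  [ 0  0   0   0     0 ]
Add 2 times r2 to r3.
  [ 1  3  0  4     0 ]
  [ 0  0  1  1  -1/3 ]
  [ 0  0  0  0   1/3 ]
  [ 0  0  0  0     0 ]
Multiply r3 by 3.
  [ 1  3  0  4     0 ]
  [ 0  0  1  1  -1/3 ]
  [ 0  0  0  0     1 ]
  [ 0  0  0  0     0 ]
Add 1/3 times r3 to r2.
  [ 1  3  0  4  0 ]
  [ 0  0  1  1  0 ]
  [ 0  0  0  0  1 ]
  [ 0  0  0  0  0 ]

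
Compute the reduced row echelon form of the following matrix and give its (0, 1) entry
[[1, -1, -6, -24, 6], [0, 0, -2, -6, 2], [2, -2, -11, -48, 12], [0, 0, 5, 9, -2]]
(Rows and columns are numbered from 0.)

R3 → R3 − 2·R1
  [ 1  -1  -6  -24   6 ]
  [ 0   0  -2   -6   2 ]
  [ 0   0   1    0   0 ]
  [ 0   0   5    9  -2 ]
R2 → -1/2·R2
  [ 1  -1  -6  -24   6 ]
  [ 0   0   1    3  -1 ]
  [ 0   0   1    0   0 ]
  [ 0   0   5    9  -2 ]
R3 → R3 − R2
  [ 1  -1  -6  -24   6 ]
  [ 0   0   1    3  -1 ]
  [ 0   0   0   -3   1 ]
  [ 0   0   5    9  -2 ]
R4 → R4 − 5·R2
  [ 1  -1  -6  -24   6 ]
  [ 0   0   1    3  -1 ]
  [ 0   0   0   -3   1 ]
  [ 0   0   0   -6   3 ]
R3 → -1/3·R3
  [ 1  -1  -6  -24     6 ]
  [ 0   0   1    3    -1 ]
  [ 0   0   0    1  -1/3 ]
  [ 0   0   0   -6     3 ]
R4 → R4 + 6·R3
  [ 1  -1  -6  -24     6 ]
  [ 0   0   1    3    -1 ]
  [ 0   0   0    1  -1/3 ]
  [ 0   0   0    0     1 ]
R3 → R3 + 1/3·R4
  [ 1  -1  -6  -24   6 ]
  [ 0   0   1    3  -1 ]
  [ 0   0   0    1   0 ]
  [ 0   0   0    0   1 ]
R2 → R2 + R4
  [ 1  -1  -6  -24  6 ]
  [ 0   0   1    3  0 ]
  [ 0   0   0    1  0 ]
  [ 0   0   0    0  1 ]
R1 → R1 − 6·R4
  [ 1  -1  -6  -24  0 ]
  [ 0   0   1    3  0 ]
  [ 0   0   0    1  0 ]
  [ 0   0   0    0  1 ]
R2 → R2 − 3·R3
  [ 1  -1  -6  -24  0 ]
  [ 0   0   1    0  0 ]
  [ 0   0   0    1  0 ]
  [ 0   0   0    0  1 ]
R1 → R1 + 24·R3
  [ 1  -1  -6  0  0 ]
  [ 0   0   1  0  0 ]
  [ 0   0   0  1  0 ]
  [ 0   0   0  0  1 ]
R1 → R1 + 6·R2
  [ 1  -1  0  0  0 ]
  [ 0   0  1  0  0 ]
  [ 0   0  0  1  0 ]
  [ 0   0  0  0  1 ]

-1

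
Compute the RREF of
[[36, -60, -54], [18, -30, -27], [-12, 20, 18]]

Multiply R1 by 1/36.
  [   1  -5/3  -3/2 ]
  [  18   -30   -27 ]
  [ -12    20    18 ]
Subtract 18 times R1 from R2.
  [   1  -5/3  -3/2 ]
  [   0     0     0 ]
  [ -12    20    18 ]
Add 12 times R1 to R3.
  [ 1  -5/3  -3/2 ]
  [ 0     0     0 ]
  [ 0     0     0 ]

[[1, -5/3, -3/2], [0, 0, 0], [0, 0, 0]]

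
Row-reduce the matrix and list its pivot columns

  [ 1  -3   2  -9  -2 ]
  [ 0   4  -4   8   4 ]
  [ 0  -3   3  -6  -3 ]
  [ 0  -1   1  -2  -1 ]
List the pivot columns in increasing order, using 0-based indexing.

Multiply r2 by 1/4.
  [ 1  -3   2  -9  -2 ]
  [ 0   1  -1   2   1 ]
  [ 0  -3   3  -6  -3 ]
  [ 0  -1   1  -2  -1 ]
Add 3 times r2 to r3.
  [ 1  -3   2  -9  -2 ]
  [ 0   1  -1   2   1 ]
  [ 0   0   0   0   0 ]
  [ 0  -1   1  -2  -1 ]
Add r2 to r4.
  [ 1  -3   2  -9  -2 ]
  [ 0   1  -1   2   1 ]
  [ 0   0   0   0   0 ]
  [ 0   0   0   0   0 ]
Add 3 times r2 to r1.
  [ 1  0  -1  -3  1 ]
  [ 0  1  -1   2  1 ]
  [ 0  0   0   0  0 ]
  [ 0  0   0   0  0 ]
Pivot columns are the columns containing a leading 1.

0, 1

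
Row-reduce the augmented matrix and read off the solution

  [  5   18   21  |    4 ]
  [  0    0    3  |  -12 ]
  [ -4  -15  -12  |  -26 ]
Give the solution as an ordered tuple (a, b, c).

(-4, 6, -4)

R1 -> 1/5·R1
  [  1  18/5  21/5  |  4/5 ]
  [  0     0     3  |  -12 ]
  [ -4   -15   -12  |  -26 ]
R3 -> R3 + 4·R1
  [ 1  18/5  21/5  |     4/5 ]
  [ 0     0     3  |     -12 ]
  [ 0  -3/5  24/5  |  -114/5 ]
R2 <=> R3
  [ 1  18/5  21/5  |     4/5 ]
  [ 0  -3/5  24/5  |  -114/5 ]
  [ 0     0     3  |     -12 ]
R2 -> -5/3·R2
  [ 1  18/5  21/5  |  4/5 ]
  [ 0     1    -8  |   38 ]
  [ 0     0     3  |  -12 ]
R3 -> 1/3·R3
  [ 1  18/5  21/5  |  4/5 ]
  [ 0     1    -8  |   38 ]
  [ 0     0     1  |   -4 ]
R2 -> R2 + 8·R3
  [ 1  18/5  21/5  |  4/5 ]
  [ 0     1     0  |    6 ]
  [ 0     0     1  |   -4 ]
R1 -> R1 − 21/5·R3
  [ 1  18/5  0  |  88/5 ]
  [ 0     1  0  |     6 ]
  [ 0     0  1  |    -4 ]
R1 -> R1 − 18/5·R2
  [ 1  0  0  |  -4 ]
  [ 0  1  0  |   6 ]
  [ 0  0  1  |  -4 ]
Reading off the last column: a = -4, b = 6, c = -4.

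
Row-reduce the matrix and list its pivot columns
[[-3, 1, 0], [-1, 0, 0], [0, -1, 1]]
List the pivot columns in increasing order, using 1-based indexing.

r1 ← -1/3·r1
r2 ← r2 + r1
r2 ← -3·r2
r3 ← r3 + r2
r1 ← r1 + 1/3·r2
Pivot columns are the columns containing a leading 1.

1, 2, 3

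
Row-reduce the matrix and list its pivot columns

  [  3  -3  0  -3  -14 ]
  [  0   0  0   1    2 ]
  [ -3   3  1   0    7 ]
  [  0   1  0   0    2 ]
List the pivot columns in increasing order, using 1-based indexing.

R1 -> 1/3·R1
  [  1  -1  0  -1  -14/3 ]
  [  0   0  0   1      2 ]
  [ -3   3  1   0      7 ]
  [  0   1  0   0      2 ]
R3 -> R3 + 3·R1
  [ 1  -1  0  -1  -14/3 ]
  [ 0   0  0   1      2 ]
  [ 0   0  1  -3     -7 ]
  [ 0   1  0   0      2 ]
R2 ↔ R4
  [ 1  -1  0  -1  -14/3 ]
  [ 0   1  0   0      2 ]
  [ 0   0  1  -3     -7 ]
  [ 0   0  0   1      2 ]
R3 -> R3 + 3·R4
  [ 1  -1  0  -1  -14/3 ]
  [ 0   1  0   0      2 ]
  [ 0   0  1   0     -1 ]
  [ 0   0  0   1      2 ]
R1 -> R1 + R4
  [ 1  -1  0  0  -8/3 ]
  [ 0   1  0  0     2 ]
  [ 0   0  1  0    -1 ]
  [ 0   0  0  1     2 ]
R1 -> R1 + R2
  [ 1  0  0  0  -2/3 ]
  [ 0  1  0  0     2 ]
  [ 0  0  1  0    -1 ]
  [ 0  0  0  1     2 ]
Pivot columns are the columns containing a leading 1.

1, 2, 3, 4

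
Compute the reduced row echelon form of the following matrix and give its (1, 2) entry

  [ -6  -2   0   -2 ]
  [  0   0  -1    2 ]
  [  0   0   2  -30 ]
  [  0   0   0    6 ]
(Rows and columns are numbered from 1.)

1/3

R1 -> -1/6·R1
  [ 1  1/3   0  1/3 ]
  [ 0    0  -1    2 ]
  [ 0    0   2  -30 ]
  [ 0    0   0    6 ]
R2 -> -1·R2
  [ 1  1/3  0  1/3 ]
  [ 0    0  1   -2 ]
  [ 0    0  2  -30 ]
  [ 0    0  0    6 ]
R3 -> R3 − 2·R2
  [ 1  1/3  0  1/3 ]
  [ 0    0  1   -2 ]
  [ 0    0  0  -26 ]
  [ 0    0  0    6 ]
R3 -> -1/26·R3
  [ 1  1/3  0  1/3 ]
  [ 0    0  1   -2 ]
  [ 0    0  0    1 ]
  [ 0    0  0    6 ]
R4 -> R4 − 6·R3
  [ 1  1/3  0  1/3 ]
  [ 0    0  1   -2 ]
  [ 0    0  0    1 ]
  [ 0    0  0    0 ]
R2 -> R2 + 2·R3
  [ 1  1/3  0  1/3 ]
  [ 0    0  1    0 ]
  [ 0    0  0    1 ]
  [ 0    0  0    0 ]
R1 -> R1 − 1/3·R3
  [ 1  1/3  0  0 ]
  [ 0    0  1  0 ]
  [ 0    0  0  1 ]
  [ 0    0  0  0 ]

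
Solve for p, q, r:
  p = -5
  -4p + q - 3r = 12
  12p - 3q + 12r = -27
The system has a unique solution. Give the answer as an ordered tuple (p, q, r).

(-5, 1, 3)

Form the augmented matrix and row-reduce:
  [  1   0   0  |   -5 ]
  [ -4   1  -3  |   12 ]
  [ 12  -3  12  |  -27 ]
Add 4 times R1 to R2.
  [  1   0   0  |   -5 ]
  [  0   1  -3  |   -8 ]
  [ 12  -3  12  |  -27 ]
Subtract 12 times R1 from R3.
  [ 1   0   0  |  -5 ]
  [ 0   1  -3  |  -8 ]
  [ 0  -3  12  |  33 ]
Add 3 times R2 to R3.
  [ 1  0   0  |  -5 ]
  [ 0  1  -3  |  -8 ]
  [ 0  0   3  |   9 ]
Multiply R3 by 1/3.
  [ 1  0   0  |  -5 ]
  [ 0  1  -3  |  -8 ]
  [ 0  0   1  |   3 ]
Add 3 times R3 to R2.
  [ 1  0  0  |  -5 ]
  [ 0  1  0  |   1 ]
  [ 0  0  1  |   3 ]
Reading off the last column: p = -5, q = 1, r = 3.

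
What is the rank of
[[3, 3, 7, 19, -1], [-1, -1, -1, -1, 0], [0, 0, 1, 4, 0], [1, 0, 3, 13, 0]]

r1 ← 1/3·r1
  [  1   1  7/3  19/3  -1/3 ]
  [ -1  -1   -1    -1     0 ]
  [  0   0    1     4     0 ]
  [  1   0    3    13     0 ]
r2 ← r2 + r1
  [ 1  1  7/3  19/3  -1/3 ]
  [ 0  0  4/3  16/3  -1/3 ]
  [ 0  0    1     4     0 ]
  [ 1  0    3    13     0 ]
r4 ← r4 − r1
  [ 1   1  7/3  19/3  -1/3 ]
  [ 0   0  4/3  16/3  -1/3 ]
  [ 0   0    1     4     0 ]
  [ 0  -1  2/3  20/3   1/3 ]
r2 <-> r4
  [ 1   1  7/3  19/3  -1/3 ]
  [ 0  -1  2/3  20/3   1/3 ]
  [ 0   0    1     4     0 ]
  [ 0   0  4/3  16/3  -1/3 ]
r2 ← -1·r2
  [ 1  1   7/3   19/3  -1/3 ]
  [ 0  1  -2/3  -20/3  -1/3 ]
  [ 0  0     1      4     0 ]
  [ 0  0   4/3   16/3  -1/3 ]
r4 ← r4 − 4/3·r3
  [ 1  1   7/3   19/3  -1/3 ]
  [ 0  1  -2/3  -20/3  -1/3 ]
  [ 0  0     1      4     0 ]
  [ 0  0     0      0  -1/3 ]
r4 ← -3·r4
  [ 1  1   7/3   19/3  -1/3 ]
  [ 0  1  -2/3  -20/3  -1/3 ]
  [ 0  0     1      4     0 ]
  [ 0  0     0      0     1 ]
r2 ← r2 + 1/3·r4
  [ 1  1   7/3   19/3  -1/3 ]
  [ 0  1  -2/3  -20/3     0 ]
  [ 0  0     1      4     0 ]
  [ 0  0     0      0     1 ]
r1 ← r1 + 1/3·r4
  [ 1  1   7/3   19/3  0 ]
  [ 0  1  -2/3  -20/3  0 ]
  [ 0  0     1      4  0 ]
  [ 0  0     0      0  1 ]
r2 ← r2 + 2/3·r3
  [ 1  1  7/3  19/3  0 ]
  [ 0  1    0    -4  0 ]
  [ 0  0    1     4  0 ]
  [ 0  0    0     0  1 ]
r1 ← r1 − 7/3·r3
  [ 1  1  0  -3  0 ]
  [ 0  1  0  -4  0 ]
  [ 0  0  1   4  0 ]
  [ 0  0  0   0  1 ]
r1 ← r1 − r2
  [ 1  0  0   1  0 ]
  [ 0  1  0  -4  0 ]
  [ 0  0  1   4  0 ]
  [ 0  0  0   0  1 ]
The reduced form has 4 nonzero rows.

rank = 4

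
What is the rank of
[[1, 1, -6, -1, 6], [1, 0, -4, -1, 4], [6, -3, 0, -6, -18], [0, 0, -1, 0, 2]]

rank = 3

ρ2 ← ρ2 − ρ1
  [ 1   1  -6  -1    6 ]
  [ 0  -1   2   0   -2 ]
  [ 6  -3   0  -6  -18 ]
  [ 0   0  -1   0    2 ]
ρ3 ← ρ3 − 6·ρ1
  [ 1   1  -6  -1    6 ]
  [ 0  -1   2   0   -2 ]
  [ 0  -9  36   0  -54 ]
  [ 0   0  -1   0    2 ]
ρ2 ← -1·ρ2
  [ 1   1  -6  -1    6 ]
  [ 0   1  -2   0    2 ]
  [ 0  -9  36   0  -54 ]
  [ 0   0  -1   0    2 ]
ρ3 ← ρ3 + 9·ρ2
  [ 1  1  -6  -1    6 ]
  [ 0  1  -2   0    2 ]
  [ 0  0  18   0  -36 ]
  [ 0  0  -1   0    2 ]
ρ3 ← 1/18·ρ3
  [ 1  1  -6  -1   6 ]
  [ 0  1  -2   0   2 ]
  [ 0  0   1   0  -2 ]
  [ 0  0  -1   0   2 ]
ρ4 ← ρ4 + ρ3
  [ 1  1  -6  -1   6 ]
  [ 0  1  -2   0   2 ]
  [ 0  0   1   0  -2 ]
  [ 0  0   0   0   0 ]
ρ2 ← ρ2 + 2·ρ3
  [ 1  1  -6  -1   6 ]
  [ 0  1   0   0  -2 ]
  [ 0  0   1   0  -2 ]
  [ 0  0   0   0   0 ]
ρ1 ← ρ1 + 6·ρ3
  [ 1  1  0  -1  -6 ]
  [ 0  1  0   0  -2 ]
  [ 0  0  1   0  -2 ]
  [ 0  0  0   0   0 ]
ρ1 ← ρ1 − ρ2
  [ 1  0  0  -1  -4 ]
  [ 0  1  0   0  -2 ]
  [ 0  0  1   0  -2 ]
  [ 0  0  0   0   0 ]
The reduced form has 3 nonzero rows.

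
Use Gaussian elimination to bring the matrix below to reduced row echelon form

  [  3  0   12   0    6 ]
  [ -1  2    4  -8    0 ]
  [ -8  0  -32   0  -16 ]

ρ1 ← 1/3·ρ1
ρ2 ← ρ2 + ρ1
ρ3 ← ρ3 + 8·ρ1
ρ2 ← 1/2·ρ2

[[1, 0, 4, 0, 2], [0, 1, 4, -4, 1], [0, 0, 0, 0, 0]]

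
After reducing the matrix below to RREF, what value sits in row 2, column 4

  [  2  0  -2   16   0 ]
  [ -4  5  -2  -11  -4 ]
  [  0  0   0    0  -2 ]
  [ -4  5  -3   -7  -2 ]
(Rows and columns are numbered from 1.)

R1 ← 1/2·R1
  [  1  0  -1    8   0 ]
  [ -4  5  -2  -11  -4 ]
  [  0  0   0    0  -2 ]
  [ -4  5  -3   -7  -2 ]
R2 ← R2 + 4·R1
  [  1  0  -1   8   0 ]
  [  0  5  -6  21  -4 ]
  [  0  0   0   0  -2 ]
  [ -4  5  -3  -7  -2 ]
R4 ← R4 + 4·R1
  [ 1  0  -1   8   0 ]
  [ 0  5  -6  21  -4 ]
  [ 0  0   0   0  -2 ]
  [ 0  5  -7  25  -2 ]
R2 ← 1/5·R2
  [ 1  0    -1     8     0 ]
  [ 0  1  -6/5  21/5  -4/5 ]
  [ 0  0     0     0    -2 ]
  [ 0  5    -7    25    -2 ]
R4 ← R4 − 5·R2
  [ 1  0    -1     8     0 ]
  [ 0  1  -6/5  21/5  -4/5 ]
  [ 0  0     0     0    -2 ]
  [ 0  0    -1     4     2 ]
R3 <=> R4
  [ 1  0    -1     8     0 ]
  [ 0  1  -6/5  21/5  -4/5 ]
  [ 0  0    -1     4     2 ]
  [ 0  0     0     0    -2 ]
R3 ← -1·R3
  [ 1  0    -1     8     0 ]
  [ 0  1  -6/5  21/5  -4/5 ]
  [ 0  0     1    -4    -2 ]
  [ 0  0     0     0    -2 ]
R4 ← -1/2·R4
  [ 1  0    -1     8     0 ]
  [ 0  1  -6/5  21/5  -4/5 ]
  [ 0  0     1    -4    -2 ]
  [ 0  0     0     0     1 ]
R3 ← R3 + 2·R4
  [ 1  0    -1     8     0 ]
  [ 0  1  -6/5  21/5  -4/5 ]
  [ 0  0     1    -4     0 ]
  [ 0  0     0     0     1 ]
R2 ← R2 + 4/5·R4
  [ 1  0    -1     8  0 ]
  [ 0  1  -6/5  21/5  0 ]
  [ 0  0     1    -4  0 ]
  [ 0  0     0     0  1 ]
R2 ← R2 + 6/5·R3
  [ 1  0  -1     8  0 ]
  [ 0  1   0  -3/5  0 ]
  [ 0  0   1    -4  0 ]
  [ 0  0   0     0  1 ]
R1 ← R1 + R3
  [ 1  0  0     4  0 ]
  [ 0  1  0  -3/5  0 ]
  [ 0  0  1    -4  0 ]
  [ 0  0  0     0  1 ]

-3/5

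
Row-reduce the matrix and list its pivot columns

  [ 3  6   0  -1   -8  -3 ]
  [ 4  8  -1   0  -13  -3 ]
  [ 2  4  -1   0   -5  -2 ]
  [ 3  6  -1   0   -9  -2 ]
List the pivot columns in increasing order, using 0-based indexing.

R1 := 1/3·R1
R2 := R2 − 4·R1
R3 := R3 − 2·R1
R4 := R4 − 3·R1
R2 := -1·R2
R3 := R3 + R2
R4 := R4 + R2
R3 := -3/2·R3
R4 := R4 + 1/3·R3
R4 := 2·R4
R3 := R3 − 3/2·R4
R2 := R2 + R4
R1 := R1 + R4
R2 := R2 + 4/3·R3
R1 := R1 + 1/3·R3
Pivot columns are the columns containing a leading 1.

0, 2, 3, 5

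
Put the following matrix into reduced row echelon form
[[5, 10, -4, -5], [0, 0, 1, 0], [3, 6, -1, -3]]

[[1, 2, 0, -1], [0, 0, 1, 0], [0, 0, 0, 0]]

ρ1 → 1/5·ρ1
ρ3 → ρ3 − 3·ρ1
ρ3 → ρ3 − 7/5·ρ2
ρ1 → ρ1 + 4/5·ρ2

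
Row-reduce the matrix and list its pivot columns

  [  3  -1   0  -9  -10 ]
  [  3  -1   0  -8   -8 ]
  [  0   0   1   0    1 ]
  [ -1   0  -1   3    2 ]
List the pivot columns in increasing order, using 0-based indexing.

0, 1, 2, 3

Multiply ρ1 by 1/3.
Subtract 3 times ρ1 from ρ2.
Add ρ1 to ρ4.
Swap ρ2 and ρ4.
Multiply ρ2 by -3.
Add 3 times ρ4 to ρ1.
Subtract 3 times ρ3 from ρ2.
Add 1/3 times ρ2 to ρ1.
Pivot columns are the columns containing a leading 1.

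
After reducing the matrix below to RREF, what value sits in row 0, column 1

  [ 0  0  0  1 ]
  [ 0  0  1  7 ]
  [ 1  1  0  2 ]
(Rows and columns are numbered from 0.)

1

R1 <=> R3
R2 → R2 − 7·R3
R1 → R1 − 2·R3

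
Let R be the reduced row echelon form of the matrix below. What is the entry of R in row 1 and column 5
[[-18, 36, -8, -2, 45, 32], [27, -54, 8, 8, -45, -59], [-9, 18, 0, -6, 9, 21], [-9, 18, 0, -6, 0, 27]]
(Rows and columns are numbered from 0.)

r1 := -1/18·r1
  [  1   -2  4/9  1/9  -5/2  -16/9 ]
  [ 27  -54    8    8   -45    -59 ]
  [ -9   18    0   -6     9     21 ]
  [ -9   18    0   -6     0     27 ]
r2 := r2 − 27·r1
  [  1  -2  4/9  1/9  -5/2  -16/9 ]
  [  0   0   -4    5  45/2    -11 ]
  [ -9  18    0   -6     9     21 ]
  [ -9  18    0   -6     0     27 ]
r3 := r3 + 9·r1
  [  1  -2  4/9  1/9   -5/2  -16/9 ]
  [  0   0   -4    5   45/2    -11 ]
  [  0   0    4   -5  -27/2      5 ]
  [ -9  18    0   -6      0     27 ]
r4 := r4 + 9·r1
  [ 1  -2  4/9  1/9   -5/2  -16/9 ]
  [ 0   0   -4    5   45/2    -11 ]
  [ 0   0    4   -5  -27/2      5 ]
  [ 0   0    4   -5  -45/2     11 ]
r2 := -1/4·r2
  [ 1  -2  4/9   1/9   -5/2  -16/9 ]
  [ 0   0    1  -5/4  -45/8   11/4 ]
  [ 0   0    4    -5  -27/2      5 ]
  [ 0   0    4    -5  -45/2     11 ]
r3 := r3 − 4·r2
  [ 1  -2  4/9   1/9   -5/2  -16/9 ]
  [ 0   0    1  -5/4  -45/8   11/4 ]
  [ 0   0    0     0      9     -6 ]
  [ 0   0    4    -5  -45/2     11 ]
r4 := r4 − 4·r2
  [ 1  -2  4/9   1/9   -5/2  -16/9 ]
  [ 0   0    1  -5/4  -45/8   11/4 ]
  [ 0   0    0     0      9     -6 ]
  [ 0   0    0     0      0      0 ]
r3 := 1/9·r3
  [ 1  -2  4/9   1/9   -5/2  -16/9 ]
  [ 0   0    1  -5/4  -45/8   11/4 ]
  [ 0   0    0     0      1   -2/3 ]
  [ 0   0    0     0      0      0 ]
r2 := r2 + 45/8·r3
  [ 1  -2  4/9   1/9  -5/2  -16/9 ]
  [ 0   0    1  -5/4     0     -1 ]
  [ 0   0    0     0     1   -2/3 ]
  [ 0   0    0     0     0      0 ]
r1 := r1 + 5/2·r3
  [ 1  -2  4/9   1/9  0  -31/9 ]
  [ 0   0    1  -5/4  0     -1 ]
  [ 0   0    0     0  1   -2/3 ]
  [ 0   0    0     0  0      0 ]
r1 := r1 − 4/9·r2
  [ 1  -2  0   2/3  0    -3 ]
  [ 0   0  1  -5/4  0    -1 ]
  [ 0   0  0     0  1  -2/3 ]
  [ 0   0  0     0  0     0 ]

-1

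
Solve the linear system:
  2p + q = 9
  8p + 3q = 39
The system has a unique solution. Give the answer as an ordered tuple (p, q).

(6, -3)

Form the augmented matrix and row-reduce:
  [ 2  1  |   9 ]
  [ 8  3  |  39 ]
R1 := 1/2·R1
R2 := R2 − 8·R1
R2 := -1·R2
R1 := R1 − 1/2·R2
Reading off the last column: p = 6, q = -3.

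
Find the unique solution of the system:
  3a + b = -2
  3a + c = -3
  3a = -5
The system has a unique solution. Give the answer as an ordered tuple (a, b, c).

(-5/3, 3, 2)

Form the augmented matrix and row-reduce:
  [ 3  1  0  |  -2 ]
  [ 3  0  1  |  -3 ]
  [ 3  0  0  |  -5 ]
R1 := 1/3·R1
  [ 1  1/3  0  |  -2/3 ]
  [ 3    0  1  |    -3 ]
  [ 3    0  0  |    -5 ]
R2 := R2 − 3·R1
  [ 1  1/3  0  |  -2/3 ]
  [ 0   -1  1  |    -1 ]
  [ 3    0  0  |    -5 ]
R3 := R3 − 3·R1
  [ 1  1/3  0  |  -2/3 ]
  [ 0   -1  1  |    -1 ]
  [ 0   -1  0  |    -3 ]
R2 := -1·R2
  [ 1  1/3   0  |  -2/3 ]
  [ 0    1  -1  |     1 ]
  [ 0   -1   0  |    -3 ]
R3 := R3 + R2
  [ 1  1/3   0  |  -2/3 ]
  [ 0    1  -1  |     1 ]
  [ 0    0  -1  |    -2 ]
R3 := -1·R3
  [ 1  1/3   0  |  -2/3 ]
  [ 0    1  -1  |     1 ]
  [ 0    0   1  |     2 ]
R2 := R2 + R3
  [ 1  1/3  0  |  -2/3 ]
  [ 0    1  0  |     3 ]
  [ 0    0  1  |     2 ]
R1 := R1 − 1/3·R2
  [ 1  0  0  |  -5/3 ]
  [ 0  1  0  |     3 ]
  [ 0  0  1  |     2 ]
Reading off the last column: a = -5/3, b = 3, c = 2.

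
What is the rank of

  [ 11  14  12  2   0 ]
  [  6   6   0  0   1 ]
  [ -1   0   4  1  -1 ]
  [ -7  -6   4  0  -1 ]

ρ1 -> 1/11·ρ1
ρ2 -> ρ2 − 6·ρ1
ρ3 -> ρ3 + ρ1
ρ4 -> ρ4 + 7·ρ1
ρ2 -> -11/18·ρ2
ρ3 -> ρ3 − 14/11·ρ2
ρ4 -> ρ4 − 32/11·ρ2
ρ3 -> 3·ρ3
ρ4 -> ρ4 + 2/3·ρ3
ρ4 -> 3·ρ4
ρ3 -> ρ3 + 2/3·ρ4
ρ2 -> ρ2 + 11/18·ρ4
ρ2 -> ρ2 − 2/3·ρ3
ρ1 -> ρ1 − 2/11·ρ3
ρ1 -> ρ1 − 14/11·ρ2
The reduced form has 4 nonzero rows.

rank = 4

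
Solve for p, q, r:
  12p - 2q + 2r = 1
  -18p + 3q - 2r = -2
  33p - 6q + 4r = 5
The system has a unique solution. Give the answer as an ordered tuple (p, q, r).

(-1/3, -3, -1/2)

Form the augmented matrix and row-reduce:
  [  12  -2   2  |   1 ]
  [ -18   3  -2  |  -2 ]
  [  33  -6   4  |   5 ]
r1 := 1/12·r1
r2 := r2 + 18·r1
r3 := r3 − 33·r1
r2 ↔ r3
r2 := -2·r2
r2 := r2 − 3·r3
r1 := r1 − 1/6·r3
r1 := r1 + 1/6·r2
Reading off the last column: p = -1/3, q = -3, r = -1/2.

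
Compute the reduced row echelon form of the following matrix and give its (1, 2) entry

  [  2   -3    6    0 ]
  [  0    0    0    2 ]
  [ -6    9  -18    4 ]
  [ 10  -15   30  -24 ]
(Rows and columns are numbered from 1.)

R1 := 1/2·R1
  [  1  -3/2    3    0 ]
  [  0     0    0    2 ]
  [ -6     9  -18    4 ]
  [ 10   -15   30  -24 ]
R3 := R3 + 6·R1
  [  1  -3/2   3    0 ]
  [  0     0   0    2 ]
  [  0     0   0    4 ]
  [ 10   -15  30  -24 ]
R4 := R4 − 10·R1
  [ 1  -3/2  3    0 ]
  [ 0     0  0    2 ]
  [ 0     0  0    4 ]
  [ 0     0  0  -24 ]
R2 := 1/2·R2
  [ 1  -3/2  3    0 ]
  [ 0     0  0    1 ]
  [ 0     0  0    4 ]
  [ 0     0  0  -24 ]
R3 := R3 − 4·R2
  [ 1  -3/2  3    0 ]
  [ 0     0  0    1 ]
  [ 0     0  0    0 ]
  [ 0     0  0  -24 ]
R4 := R4 + 24·R2
  [ 1  -3/2  3  0 ]
  [ 0     0  0  1 ]
  [ 0     0  0  0 ]
  [ 0     0  0  0 ]

-3/2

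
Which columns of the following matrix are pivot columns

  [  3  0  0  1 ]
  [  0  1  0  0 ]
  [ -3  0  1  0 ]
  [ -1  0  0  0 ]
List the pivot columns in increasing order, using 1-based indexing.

1, 2, 3, 4

R1 := 1/3·R1
  [  1  0  0  1/3 ]
  [  0  1  0    0 ]
  [ -3  0  1    0 ]
  [ -1  0  0    0 ]
R3 := R3 + 3·R1
  [  1  0  0  1/3 ]
  [  0  1  0    0 ]
  [  0  0  1    1 ]
  [ -1  0  0    0 ]
R4 := R4 + R1
  [ 1  0  0  1/3 ]
  [ 0  1  0    0 ]
  [ 0  0  1    1 ]
  [ 0  0  0  1/3 ]
R4 := 3·R4
  [ 1  0  0  1/3 ]
  [ 0  1  0    0 ]
  [ 0  0  1    1 ]
  [ 0  0  0    1 ]
R3 := R3 − R4
  [ 1  0  0  1/3 ]
  [ 0  1  0    0 ]
  [ 0  0  1    0 ]
  [ 0  0  0    1 ]
R1 := R1 − 1/3·R4
  [ 1  0  0  0 ]
  [ 0  1  0  0 ]
  [ 0  0  1  0 ]
  [ 0  0  0  1 ]
Pivot columns are the columns containing a leading 1.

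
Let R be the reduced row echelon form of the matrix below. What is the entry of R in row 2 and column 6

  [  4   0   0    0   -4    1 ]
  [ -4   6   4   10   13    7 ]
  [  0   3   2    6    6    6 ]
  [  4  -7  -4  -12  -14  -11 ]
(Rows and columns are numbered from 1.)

0

R1 -> 1/4·R1
  [  1   0   0    0   -1  1/4 ]
  [ -4   6   4   10   13    7 ]
  [  0   3   2    6    6    6 ]
  [  4  -7  -4  -12  -14  -11 ]
R2 -> R2 + 4·R1
  [ 1   0   0    0   -1  1/4 ]
  [ 0   6   4   10    9    8 ]
  [ 0   3   2    6    6    6 ]
  [ 4  -7  -4  -12  -14  -11 ]
R4 -> R4 − 4·R1
  [ 1   0   0    0   -1  1/4 ]
  [ 0   6   4   10    9    8 ]
  [ 0   3   2    6    6    6 ]
  [ 0  -7  -4  -12  -10  -12 ]
R2 -> 1/6·R2
  [ 1   0    0    0   -1  1/4 ]
  [ 0   1  2/3  5/3  3/2  4/3 ]
  [ 0   3    2    6    6    6 ]
  [ 0  -7   -4  -12  -10  -12 ]
R3 -> R3 − 3·R2
  [ 1   0    0    0   -1  1/4 ]
  [ 0   1  2/3  5/3  3/2  4/3 ]
  [ 0   0    0    1  3/2    2 ]
  [ 0  -7   -4  -12  -10  -12 ]
R4 -> R4 + 7·R2
  [ 1  0    0     0   -1   1/4 ]
  [ 0  1  2/3   5/3  3/2   4/3 ]
  [ 0  0    0     1  3/2     2 ]
  [ 0  0  2/3  -1/3  1/2  -8/3 ]
R3 <-> R4
  [ 1  0    0     0   -1   1/4 ]
  [ 0  1  2/3   5/3  3/2   4/3 ]
  [ 0  0  2/3  -1/3  1/2  -8/3 ]
  [ 0  0    0     1  3/2     2 ]
R3 -> 3/2·R3
  [ 1  0    0     0   -1  1/4 ]
  [ 0  1  2/3   5/3  3/2  4/3 ]
  [ 0  0    1  -1/2  3/4   -4 ]
  [ 0  0    0     1  3/2    2 ]
R3 -> R3 + 1/2·R4
  [ 1  0    0    0   -1  1/4 ]
  [ 0  1  2/3  5/3  3/2  4/3 ]
  [ 0  0    1    0  3/2   -3 ]
  [ 0  0    0    1  3/2    2 ]
R2 -> R2 − 5/3·R4
  [ 1  0    0  0   -1  1/4 ]
  [ 0  1  2/3  0   -1   -2 ]
  [ 0  0    1  0  3/2   -3 ]
  [ 0  0    0  1  3/2    2 ]
R2 -> R2 − 2/3·R3
  [ 1  0  0  0   -1  1/4 ]
  [ 0  1  0  0   -2    0 ]
  [ 0  0  1  0  3/2   -3 ]
  [ 0  0  0  1  3/2    2 ]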